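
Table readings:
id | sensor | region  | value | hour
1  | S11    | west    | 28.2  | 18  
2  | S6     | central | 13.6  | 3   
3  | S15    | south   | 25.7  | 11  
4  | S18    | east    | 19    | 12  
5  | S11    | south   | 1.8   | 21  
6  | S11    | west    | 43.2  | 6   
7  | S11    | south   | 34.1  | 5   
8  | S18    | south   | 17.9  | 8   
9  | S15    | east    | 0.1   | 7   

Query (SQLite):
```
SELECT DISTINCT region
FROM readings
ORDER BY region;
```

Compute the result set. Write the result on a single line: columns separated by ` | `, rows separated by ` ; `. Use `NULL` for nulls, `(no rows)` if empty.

central ; east ; south ; west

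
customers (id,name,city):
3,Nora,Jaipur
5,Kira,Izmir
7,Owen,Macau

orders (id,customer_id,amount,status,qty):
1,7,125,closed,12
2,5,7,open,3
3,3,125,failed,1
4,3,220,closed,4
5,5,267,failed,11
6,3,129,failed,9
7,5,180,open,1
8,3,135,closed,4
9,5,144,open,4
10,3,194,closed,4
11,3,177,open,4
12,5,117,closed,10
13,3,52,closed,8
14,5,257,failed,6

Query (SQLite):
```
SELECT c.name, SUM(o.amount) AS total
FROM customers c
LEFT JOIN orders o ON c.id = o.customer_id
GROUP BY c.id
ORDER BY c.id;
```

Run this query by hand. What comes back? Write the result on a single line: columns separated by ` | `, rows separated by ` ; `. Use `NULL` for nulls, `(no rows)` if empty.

Nora | 1032 ; Kira | 972 ; Owen | 125

LEFT JOIN keeps every customers row; unmatched ones get NULL for orders columns.
Group by customers.id and compute SUM(o.amount). SUM over an all-NULL group is NULL.
  3: ids {3, 4, 6, 8, 10, 11, 13} → SUM(o.amount)=1032
  5: ids {2, 5, 7, 9, 12, 14} → SUM(o.amount)=972
  7: ids {1} → SUM(o.amount)=125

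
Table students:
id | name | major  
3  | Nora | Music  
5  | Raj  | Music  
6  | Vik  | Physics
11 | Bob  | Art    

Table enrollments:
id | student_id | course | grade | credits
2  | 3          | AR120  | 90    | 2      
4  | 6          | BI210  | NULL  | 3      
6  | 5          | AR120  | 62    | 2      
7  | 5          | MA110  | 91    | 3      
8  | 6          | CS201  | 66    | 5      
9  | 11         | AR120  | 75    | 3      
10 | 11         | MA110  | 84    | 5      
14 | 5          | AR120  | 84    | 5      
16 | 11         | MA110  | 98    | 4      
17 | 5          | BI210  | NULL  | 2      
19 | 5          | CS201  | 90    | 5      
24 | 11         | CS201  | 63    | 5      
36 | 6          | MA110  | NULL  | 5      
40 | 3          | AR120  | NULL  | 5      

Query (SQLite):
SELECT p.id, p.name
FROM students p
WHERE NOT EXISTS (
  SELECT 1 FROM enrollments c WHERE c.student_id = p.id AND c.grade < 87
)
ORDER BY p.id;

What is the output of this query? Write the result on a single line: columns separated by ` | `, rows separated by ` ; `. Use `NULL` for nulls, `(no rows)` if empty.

3 | Nora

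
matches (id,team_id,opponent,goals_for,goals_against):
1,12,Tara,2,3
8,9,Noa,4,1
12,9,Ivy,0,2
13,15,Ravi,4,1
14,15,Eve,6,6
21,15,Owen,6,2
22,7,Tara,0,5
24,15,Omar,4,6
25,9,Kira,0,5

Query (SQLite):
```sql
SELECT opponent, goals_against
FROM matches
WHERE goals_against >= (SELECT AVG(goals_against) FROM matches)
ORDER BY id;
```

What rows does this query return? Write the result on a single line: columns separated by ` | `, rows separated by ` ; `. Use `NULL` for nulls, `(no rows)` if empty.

Eve | 6 ; Tara | 5 ; Omar | 6 ; Kira | 5

Scalar subquery: AVG(goals_against) over all matches rows = 3.444444 (≈; comparison uses full precision).
Keep rows where goals_against >= that value.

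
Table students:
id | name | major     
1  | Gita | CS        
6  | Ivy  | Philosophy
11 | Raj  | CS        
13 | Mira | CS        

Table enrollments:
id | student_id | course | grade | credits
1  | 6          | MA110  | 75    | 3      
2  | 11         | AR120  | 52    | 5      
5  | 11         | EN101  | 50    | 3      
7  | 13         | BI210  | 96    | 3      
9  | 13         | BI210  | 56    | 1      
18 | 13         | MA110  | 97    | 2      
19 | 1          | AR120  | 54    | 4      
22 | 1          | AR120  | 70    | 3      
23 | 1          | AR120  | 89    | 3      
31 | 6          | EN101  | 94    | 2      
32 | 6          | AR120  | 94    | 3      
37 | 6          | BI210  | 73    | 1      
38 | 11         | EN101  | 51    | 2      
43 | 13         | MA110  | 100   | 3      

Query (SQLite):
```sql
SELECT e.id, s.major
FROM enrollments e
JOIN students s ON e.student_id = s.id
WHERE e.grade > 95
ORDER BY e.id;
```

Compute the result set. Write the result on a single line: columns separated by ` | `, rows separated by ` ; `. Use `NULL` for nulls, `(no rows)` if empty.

Each enrollments row matches the students row where student_id = students.id.
Then keep rows with e.grade > 95.

7 | CS ; 18 | CS ; 43 | CS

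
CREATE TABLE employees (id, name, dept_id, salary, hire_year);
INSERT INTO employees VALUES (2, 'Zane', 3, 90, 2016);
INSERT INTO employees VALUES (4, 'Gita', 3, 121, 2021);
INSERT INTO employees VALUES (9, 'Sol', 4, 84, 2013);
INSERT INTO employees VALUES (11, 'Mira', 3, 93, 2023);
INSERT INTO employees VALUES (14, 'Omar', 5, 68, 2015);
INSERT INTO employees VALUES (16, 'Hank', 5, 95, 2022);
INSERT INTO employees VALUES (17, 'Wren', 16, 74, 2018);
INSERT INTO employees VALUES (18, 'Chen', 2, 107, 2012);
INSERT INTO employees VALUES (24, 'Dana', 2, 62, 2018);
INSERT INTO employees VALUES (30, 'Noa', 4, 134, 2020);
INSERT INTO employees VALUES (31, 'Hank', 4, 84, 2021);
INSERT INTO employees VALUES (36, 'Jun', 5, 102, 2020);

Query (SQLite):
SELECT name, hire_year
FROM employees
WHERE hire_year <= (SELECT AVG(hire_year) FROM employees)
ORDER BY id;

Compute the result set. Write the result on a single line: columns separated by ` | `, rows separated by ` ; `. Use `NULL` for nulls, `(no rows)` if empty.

Zane | 2016 ; Sol | 2013 ; Omar | 2015 ; Wren | 2018 ; Chen | 2012 ; Dana | 2018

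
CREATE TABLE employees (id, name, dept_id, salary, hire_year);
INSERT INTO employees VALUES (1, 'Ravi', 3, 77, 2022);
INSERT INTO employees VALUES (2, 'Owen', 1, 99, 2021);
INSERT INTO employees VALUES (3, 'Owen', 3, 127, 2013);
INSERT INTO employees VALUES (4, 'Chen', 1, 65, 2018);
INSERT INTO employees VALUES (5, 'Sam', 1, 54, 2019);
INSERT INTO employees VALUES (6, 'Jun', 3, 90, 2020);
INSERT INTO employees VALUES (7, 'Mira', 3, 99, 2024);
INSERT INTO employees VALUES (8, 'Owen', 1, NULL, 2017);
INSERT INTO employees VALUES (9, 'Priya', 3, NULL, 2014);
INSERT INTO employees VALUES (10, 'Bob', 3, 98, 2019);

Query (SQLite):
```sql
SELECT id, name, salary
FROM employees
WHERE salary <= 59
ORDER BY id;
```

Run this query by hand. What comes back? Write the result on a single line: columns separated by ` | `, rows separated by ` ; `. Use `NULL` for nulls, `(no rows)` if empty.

5 | Sam | 54

salary <= 59: ids {5}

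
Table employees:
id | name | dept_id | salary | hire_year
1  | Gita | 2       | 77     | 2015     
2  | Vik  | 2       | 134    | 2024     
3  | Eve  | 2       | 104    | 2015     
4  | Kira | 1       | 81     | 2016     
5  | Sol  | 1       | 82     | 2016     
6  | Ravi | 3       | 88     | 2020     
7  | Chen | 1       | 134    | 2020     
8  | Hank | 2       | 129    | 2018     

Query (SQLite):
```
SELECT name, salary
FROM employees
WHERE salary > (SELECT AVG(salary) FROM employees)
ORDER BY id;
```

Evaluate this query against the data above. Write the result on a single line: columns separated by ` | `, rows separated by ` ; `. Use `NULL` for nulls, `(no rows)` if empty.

Vik | 134 ; Eve | 104 ; Chen | 134 ; Hank | 129

Scalar subquery: AVG(salary) over all employees rows = 103.625.
Keep rows where salary > that value.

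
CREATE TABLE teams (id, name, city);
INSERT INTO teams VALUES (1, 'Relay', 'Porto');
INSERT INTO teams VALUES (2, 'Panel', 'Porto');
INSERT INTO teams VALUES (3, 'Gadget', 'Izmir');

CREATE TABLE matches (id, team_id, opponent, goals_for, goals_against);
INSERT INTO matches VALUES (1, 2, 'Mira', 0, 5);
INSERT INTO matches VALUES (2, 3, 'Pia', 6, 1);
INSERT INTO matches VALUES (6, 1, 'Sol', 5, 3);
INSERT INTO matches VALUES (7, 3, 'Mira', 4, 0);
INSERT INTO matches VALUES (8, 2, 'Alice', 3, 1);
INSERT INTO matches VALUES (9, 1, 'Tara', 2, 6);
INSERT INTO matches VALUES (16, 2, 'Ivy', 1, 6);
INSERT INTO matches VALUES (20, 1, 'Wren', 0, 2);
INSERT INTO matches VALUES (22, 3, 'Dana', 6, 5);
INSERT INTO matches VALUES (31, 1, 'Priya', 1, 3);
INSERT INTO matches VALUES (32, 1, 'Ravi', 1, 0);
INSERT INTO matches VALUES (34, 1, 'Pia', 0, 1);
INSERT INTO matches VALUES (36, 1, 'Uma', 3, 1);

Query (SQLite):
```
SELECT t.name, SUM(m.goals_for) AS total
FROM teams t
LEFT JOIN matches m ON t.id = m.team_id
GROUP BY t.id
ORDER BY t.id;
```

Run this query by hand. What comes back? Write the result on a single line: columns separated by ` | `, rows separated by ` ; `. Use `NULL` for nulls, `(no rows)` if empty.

LEFT JOIN keeps every teams row; unmatched ones get NULL for matches columns.
Group by teams.id and compute SUM(m.goals_for). SUM over an all-NULL group is NULL.
  1: ids {6, 9, 20, 31, 32, 34, 36} → SUM(m.goals_for)=12
  2: ids {1, 8, 16} → SUM(m.goals_for)=4
  3: ids {2, 7, 22} → SUM(m.goals_for)=16

Relay | 12 ; Panel | 4 ; Gadget | 16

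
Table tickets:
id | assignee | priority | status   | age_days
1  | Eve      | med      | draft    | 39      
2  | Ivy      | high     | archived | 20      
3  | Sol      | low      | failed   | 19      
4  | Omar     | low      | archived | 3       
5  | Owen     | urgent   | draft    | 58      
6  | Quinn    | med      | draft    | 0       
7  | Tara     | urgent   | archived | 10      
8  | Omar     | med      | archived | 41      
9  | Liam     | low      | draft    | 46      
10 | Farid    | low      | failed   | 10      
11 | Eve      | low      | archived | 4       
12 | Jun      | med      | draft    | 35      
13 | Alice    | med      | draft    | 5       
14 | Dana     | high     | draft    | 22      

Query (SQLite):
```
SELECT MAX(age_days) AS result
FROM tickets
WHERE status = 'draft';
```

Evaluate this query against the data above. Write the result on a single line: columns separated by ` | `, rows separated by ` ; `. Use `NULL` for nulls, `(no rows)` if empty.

Rows where status='draft' → age_days values: [39, 58, 0, 46, 35, 5, 22].
MAX of non-NULL values = 58.

58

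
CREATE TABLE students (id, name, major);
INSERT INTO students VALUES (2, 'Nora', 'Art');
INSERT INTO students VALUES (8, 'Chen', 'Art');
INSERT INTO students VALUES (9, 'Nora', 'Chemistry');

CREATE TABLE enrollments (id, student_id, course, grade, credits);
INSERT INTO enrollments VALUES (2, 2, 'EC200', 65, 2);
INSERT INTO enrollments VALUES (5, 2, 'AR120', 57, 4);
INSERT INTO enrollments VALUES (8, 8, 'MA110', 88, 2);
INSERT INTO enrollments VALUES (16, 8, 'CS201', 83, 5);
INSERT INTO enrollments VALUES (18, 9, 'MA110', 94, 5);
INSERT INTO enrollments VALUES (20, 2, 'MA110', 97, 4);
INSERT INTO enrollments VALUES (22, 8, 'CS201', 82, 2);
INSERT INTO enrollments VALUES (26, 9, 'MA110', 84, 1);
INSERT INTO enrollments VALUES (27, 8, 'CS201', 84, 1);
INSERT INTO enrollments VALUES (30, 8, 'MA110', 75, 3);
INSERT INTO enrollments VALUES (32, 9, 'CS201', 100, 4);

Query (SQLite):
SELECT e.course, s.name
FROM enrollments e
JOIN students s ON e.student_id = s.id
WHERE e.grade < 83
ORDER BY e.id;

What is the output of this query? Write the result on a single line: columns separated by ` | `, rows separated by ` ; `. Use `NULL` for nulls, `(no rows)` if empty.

Each enrollments row matches the students row where student_id = students.id.
Then keep rows with e.grade < 83.

EC200 | Nora ; AR120 | Nora ; CS201 | Chen ; MA110 | Chen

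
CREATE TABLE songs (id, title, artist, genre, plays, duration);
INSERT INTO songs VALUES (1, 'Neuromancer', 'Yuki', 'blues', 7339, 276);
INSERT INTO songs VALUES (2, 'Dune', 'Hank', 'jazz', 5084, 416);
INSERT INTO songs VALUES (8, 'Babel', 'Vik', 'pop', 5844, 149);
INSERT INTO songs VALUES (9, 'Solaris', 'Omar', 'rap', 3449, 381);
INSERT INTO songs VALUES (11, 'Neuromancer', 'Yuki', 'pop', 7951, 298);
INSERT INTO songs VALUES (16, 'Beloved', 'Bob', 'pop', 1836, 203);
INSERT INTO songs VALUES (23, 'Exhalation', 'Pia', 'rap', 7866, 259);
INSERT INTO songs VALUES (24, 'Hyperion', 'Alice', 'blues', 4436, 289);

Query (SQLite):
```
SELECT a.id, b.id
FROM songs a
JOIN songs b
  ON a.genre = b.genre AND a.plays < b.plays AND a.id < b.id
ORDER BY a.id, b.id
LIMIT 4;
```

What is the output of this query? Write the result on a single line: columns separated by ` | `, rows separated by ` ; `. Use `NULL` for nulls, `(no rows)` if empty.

8 | 11 ; 9 | 23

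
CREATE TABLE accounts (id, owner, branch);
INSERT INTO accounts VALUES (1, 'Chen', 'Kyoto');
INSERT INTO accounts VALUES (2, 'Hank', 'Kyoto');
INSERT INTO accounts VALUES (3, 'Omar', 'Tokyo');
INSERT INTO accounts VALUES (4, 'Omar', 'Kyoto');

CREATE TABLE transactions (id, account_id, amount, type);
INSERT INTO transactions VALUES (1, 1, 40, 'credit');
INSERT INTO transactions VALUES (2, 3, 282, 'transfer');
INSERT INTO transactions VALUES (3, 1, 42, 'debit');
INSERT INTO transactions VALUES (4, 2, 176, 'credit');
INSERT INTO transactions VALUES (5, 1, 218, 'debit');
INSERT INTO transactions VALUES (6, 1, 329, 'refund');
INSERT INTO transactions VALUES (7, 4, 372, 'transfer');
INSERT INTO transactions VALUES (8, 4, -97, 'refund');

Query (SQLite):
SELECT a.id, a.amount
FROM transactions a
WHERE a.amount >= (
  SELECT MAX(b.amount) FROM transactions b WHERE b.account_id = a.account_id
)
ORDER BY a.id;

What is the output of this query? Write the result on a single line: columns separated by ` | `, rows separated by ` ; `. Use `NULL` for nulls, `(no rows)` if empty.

2 | 282 ; 4 | 176 ; 6 | 329 ; 7 | 372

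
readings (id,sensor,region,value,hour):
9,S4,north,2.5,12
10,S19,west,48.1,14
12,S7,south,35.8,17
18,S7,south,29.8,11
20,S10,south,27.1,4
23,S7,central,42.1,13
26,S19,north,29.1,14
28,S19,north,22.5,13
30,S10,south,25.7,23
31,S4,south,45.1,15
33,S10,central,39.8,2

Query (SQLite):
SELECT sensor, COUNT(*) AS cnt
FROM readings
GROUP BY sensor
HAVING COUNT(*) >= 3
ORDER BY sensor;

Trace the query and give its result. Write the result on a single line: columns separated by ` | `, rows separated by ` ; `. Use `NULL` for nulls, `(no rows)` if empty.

S10 | 3 ; S19 | 3 ; S7 | 3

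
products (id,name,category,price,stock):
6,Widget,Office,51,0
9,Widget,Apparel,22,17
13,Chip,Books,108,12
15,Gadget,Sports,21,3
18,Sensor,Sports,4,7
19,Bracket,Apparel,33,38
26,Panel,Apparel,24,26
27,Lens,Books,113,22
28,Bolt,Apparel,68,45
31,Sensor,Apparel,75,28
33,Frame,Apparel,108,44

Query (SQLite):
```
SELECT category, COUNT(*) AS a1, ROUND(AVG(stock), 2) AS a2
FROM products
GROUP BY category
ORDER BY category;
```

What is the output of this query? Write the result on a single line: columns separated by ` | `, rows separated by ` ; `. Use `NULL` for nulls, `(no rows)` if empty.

Apparel | 6 | 33 ; Books | 2 | 17 ; Office | 1 | 0 ; Sports | 2 | 5

Group products by category.
Per group compute: COUNT(*), ROUND(AVG(stock), 2).
  Apparel: ids {9, 19, 26, 28, 31, 33} → COUNT(*)=6, ROUND(AVG(stock), 2)=33
  Books: ids {13, 27} → COUNT(*)=2, ROUND(AVG(stock), 2)=17
  Office: ids {6} → COUNT(*)=1, ROUND(AVG(stock), 2)=0
  Sports: ids {15, 18} → COUNT(*)=2, ROUND(AVG(stock), 2)=5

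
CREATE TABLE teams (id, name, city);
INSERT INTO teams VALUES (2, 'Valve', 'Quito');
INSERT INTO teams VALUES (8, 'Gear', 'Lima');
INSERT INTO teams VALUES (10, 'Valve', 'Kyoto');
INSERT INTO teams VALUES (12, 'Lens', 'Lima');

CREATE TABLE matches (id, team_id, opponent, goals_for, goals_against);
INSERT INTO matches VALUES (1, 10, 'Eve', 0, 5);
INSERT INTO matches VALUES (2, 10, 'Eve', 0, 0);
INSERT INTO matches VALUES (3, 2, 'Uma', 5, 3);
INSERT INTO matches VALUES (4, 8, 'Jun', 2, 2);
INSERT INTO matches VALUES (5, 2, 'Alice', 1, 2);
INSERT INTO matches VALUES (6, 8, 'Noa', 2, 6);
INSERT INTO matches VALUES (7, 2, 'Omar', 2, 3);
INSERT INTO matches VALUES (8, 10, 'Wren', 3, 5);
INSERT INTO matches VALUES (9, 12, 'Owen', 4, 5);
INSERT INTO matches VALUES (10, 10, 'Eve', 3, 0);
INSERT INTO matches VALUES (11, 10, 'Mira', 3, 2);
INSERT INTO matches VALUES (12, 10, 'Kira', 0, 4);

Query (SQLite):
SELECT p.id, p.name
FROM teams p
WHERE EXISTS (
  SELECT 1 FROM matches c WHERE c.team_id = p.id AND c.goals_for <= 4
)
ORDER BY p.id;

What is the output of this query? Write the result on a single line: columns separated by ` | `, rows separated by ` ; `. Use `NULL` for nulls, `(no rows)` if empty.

2 | Valve ; 8 | Gear ; 10 | Valve ; 12 | Lens

For each teams row, check whether any matches with matching team_id has goals_for <= 4.
Keep rows where that is true.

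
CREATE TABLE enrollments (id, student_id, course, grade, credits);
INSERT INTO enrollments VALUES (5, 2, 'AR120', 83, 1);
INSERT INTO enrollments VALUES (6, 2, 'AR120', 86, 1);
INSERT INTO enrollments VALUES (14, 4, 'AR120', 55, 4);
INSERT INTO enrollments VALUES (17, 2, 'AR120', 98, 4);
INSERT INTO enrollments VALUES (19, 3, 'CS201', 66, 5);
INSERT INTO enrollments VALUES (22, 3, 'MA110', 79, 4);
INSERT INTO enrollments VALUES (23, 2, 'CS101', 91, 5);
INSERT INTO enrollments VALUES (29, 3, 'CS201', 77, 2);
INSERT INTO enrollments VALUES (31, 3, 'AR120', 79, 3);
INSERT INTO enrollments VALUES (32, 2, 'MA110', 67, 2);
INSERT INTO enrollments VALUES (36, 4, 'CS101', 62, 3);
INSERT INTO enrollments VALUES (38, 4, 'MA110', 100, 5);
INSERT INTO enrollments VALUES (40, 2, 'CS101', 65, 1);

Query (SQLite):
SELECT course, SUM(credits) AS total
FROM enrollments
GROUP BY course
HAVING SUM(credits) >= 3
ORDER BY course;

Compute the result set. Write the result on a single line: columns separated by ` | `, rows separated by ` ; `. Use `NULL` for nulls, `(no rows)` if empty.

Partition enrollments by course; compute SUM(credits) within each group.
HAVING: keep groups where SUM(credits) >= 3.
  AR120: ids {5, 6, 14, 17, 31} → SUM(credits)=13
  CS101: ids {23, 36, 40} → SUM(credits)=9
  CS201: ids {19, 29} → SUM(credits)=7
  MA110: ids {22, 32, 38} → SUM(credits)=11

AR120 | 13 ; CS101 | 9 ; CS201 | 7 ; MA110 | 11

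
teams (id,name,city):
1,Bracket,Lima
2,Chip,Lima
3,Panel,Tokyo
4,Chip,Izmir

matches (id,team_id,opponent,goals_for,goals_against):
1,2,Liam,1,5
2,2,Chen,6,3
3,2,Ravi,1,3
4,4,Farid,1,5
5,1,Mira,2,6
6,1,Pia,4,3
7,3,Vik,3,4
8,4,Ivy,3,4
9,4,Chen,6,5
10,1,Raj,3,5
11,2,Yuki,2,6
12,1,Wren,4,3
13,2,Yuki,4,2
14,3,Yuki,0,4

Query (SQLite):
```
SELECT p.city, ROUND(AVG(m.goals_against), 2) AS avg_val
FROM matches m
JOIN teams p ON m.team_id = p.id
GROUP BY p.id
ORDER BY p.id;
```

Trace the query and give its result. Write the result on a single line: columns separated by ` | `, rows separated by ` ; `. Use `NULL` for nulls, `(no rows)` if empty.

Lima | 4.25 ; Lima | 3.8 ; Tokyo | 4 ; Izmir | 4.67

Join each matches row to its teams via team_id.
Group joined rows by teams.id; compute ROUND(AVG(m.goals_against), 2) per group.
  1: ids {5, 6, 10, 12} → ROUND(AVG(m.goals_against), 2)=4.25
  2: ids {1, 2, 3, 11, 13} → ROUND(AVG(m.goals_against), 2)=3.8
  3: ids {7, 14} → ROUND(AVG(m.goals_against), 2)=4
  4: ids {4, 8, 9} → ROUND(AVG(m.goals_against), 2)=4.67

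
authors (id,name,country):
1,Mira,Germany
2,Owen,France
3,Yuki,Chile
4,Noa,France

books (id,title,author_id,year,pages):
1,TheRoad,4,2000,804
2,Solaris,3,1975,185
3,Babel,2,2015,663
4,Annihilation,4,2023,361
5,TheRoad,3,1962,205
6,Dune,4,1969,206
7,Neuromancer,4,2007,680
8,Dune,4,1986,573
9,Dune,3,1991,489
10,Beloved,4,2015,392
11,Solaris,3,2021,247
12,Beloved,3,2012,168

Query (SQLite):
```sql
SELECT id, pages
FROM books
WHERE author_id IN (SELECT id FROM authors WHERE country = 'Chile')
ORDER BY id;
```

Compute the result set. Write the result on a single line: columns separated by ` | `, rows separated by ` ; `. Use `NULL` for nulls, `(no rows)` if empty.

Inner query: authors.id where country = 'Chile'.
Outer: keep books rows whose author_id is in that set.
Inner query → {3}

2 | 185 ; 5 | 205 ; 9 | 489 ; 11 | 247 ; 12 | 168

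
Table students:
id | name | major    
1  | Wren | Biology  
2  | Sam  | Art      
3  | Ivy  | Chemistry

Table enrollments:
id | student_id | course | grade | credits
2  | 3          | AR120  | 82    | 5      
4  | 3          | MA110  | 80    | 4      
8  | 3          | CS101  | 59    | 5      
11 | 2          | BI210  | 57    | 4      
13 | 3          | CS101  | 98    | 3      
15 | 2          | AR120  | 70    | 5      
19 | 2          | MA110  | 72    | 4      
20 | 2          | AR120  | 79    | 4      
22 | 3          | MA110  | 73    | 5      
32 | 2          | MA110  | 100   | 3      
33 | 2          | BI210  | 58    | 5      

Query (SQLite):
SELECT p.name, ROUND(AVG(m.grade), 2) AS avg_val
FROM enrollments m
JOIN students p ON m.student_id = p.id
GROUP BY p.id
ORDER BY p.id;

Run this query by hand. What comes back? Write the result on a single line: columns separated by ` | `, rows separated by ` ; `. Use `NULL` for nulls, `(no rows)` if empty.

Join each enrollments row to its students via student_id.
Group joined rows by students.id; compute ROUND(AVG(m.grade), 2) per group.
  2: ids {11, 15, 19, 20, 32, 33} → ROUND(AVG(m.grade), 2)=72.67
  3: ids {2, 4, 8, 13, 22} → ROUND(AVG(m.grade), 2)=78.4

Sam | 72.67 ; Ivy | 78.4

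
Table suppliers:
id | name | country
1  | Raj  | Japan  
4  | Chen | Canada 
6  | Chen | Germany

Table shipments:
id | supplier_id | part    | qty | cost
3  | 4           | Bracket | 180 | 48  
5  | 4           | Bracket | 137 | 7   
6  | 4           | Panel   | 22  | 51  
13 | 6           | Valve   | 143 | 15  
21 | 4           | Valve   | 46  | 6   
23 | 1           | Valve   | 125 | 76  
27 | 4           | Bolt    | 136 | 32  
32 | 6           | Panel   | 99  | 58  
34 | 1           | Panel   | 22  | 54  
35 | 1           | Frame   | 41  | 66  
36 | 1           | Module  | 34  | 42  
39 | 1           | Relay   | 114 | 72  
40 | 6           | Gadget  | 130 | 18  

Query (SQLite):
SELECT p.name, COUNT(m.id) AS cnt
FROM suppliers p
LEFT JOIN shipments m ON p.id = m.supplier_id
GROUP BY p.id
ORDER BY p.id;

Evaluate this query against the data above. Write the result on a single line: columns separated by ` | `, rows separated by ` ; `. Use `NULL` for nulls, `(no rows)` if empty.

Raj | 5 ; Chen | 5 ; Chen | 3

LEFT JOIN keeps every suppliers row; unmatched ones get NULL for shipments columns.
Group by suppliers.id and compute COUNT(m.id). COUNT(col) of an all-NULL group is 0.
  1: ids {23, 34, 35, 36, 39} → COUNT(m.id)=5
  4: ids {3, 5, 6, 21, 27} → COUNT(m.id)=5
  6: ids {13, 32, 40} → COUNT(m.id)=3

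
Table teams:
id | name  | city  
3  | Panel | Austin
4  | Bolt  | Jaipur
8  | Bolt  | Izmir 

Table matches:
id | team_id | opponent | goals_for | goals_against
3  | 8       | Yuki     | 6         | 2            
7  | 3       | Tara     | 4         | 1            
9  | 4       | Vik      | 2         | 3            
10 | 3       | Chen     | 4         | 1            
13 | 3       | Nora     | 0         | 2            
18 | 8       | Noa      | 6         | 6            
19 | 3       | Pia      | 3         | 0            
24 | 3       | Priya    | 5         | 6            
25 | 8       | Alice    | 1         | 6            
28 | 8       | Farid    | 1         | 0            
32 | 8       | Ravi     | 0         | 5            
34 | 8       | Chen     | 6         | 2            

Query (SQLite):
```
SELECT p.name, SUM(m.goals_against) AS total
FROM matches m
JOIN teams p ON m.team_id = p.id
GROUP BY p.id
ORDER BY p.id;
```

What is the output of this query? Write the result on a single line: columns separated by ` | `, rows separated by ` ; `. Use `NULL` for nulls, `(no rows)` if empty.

Panel | 10 ; Bolt | 3 ; Bolt | 21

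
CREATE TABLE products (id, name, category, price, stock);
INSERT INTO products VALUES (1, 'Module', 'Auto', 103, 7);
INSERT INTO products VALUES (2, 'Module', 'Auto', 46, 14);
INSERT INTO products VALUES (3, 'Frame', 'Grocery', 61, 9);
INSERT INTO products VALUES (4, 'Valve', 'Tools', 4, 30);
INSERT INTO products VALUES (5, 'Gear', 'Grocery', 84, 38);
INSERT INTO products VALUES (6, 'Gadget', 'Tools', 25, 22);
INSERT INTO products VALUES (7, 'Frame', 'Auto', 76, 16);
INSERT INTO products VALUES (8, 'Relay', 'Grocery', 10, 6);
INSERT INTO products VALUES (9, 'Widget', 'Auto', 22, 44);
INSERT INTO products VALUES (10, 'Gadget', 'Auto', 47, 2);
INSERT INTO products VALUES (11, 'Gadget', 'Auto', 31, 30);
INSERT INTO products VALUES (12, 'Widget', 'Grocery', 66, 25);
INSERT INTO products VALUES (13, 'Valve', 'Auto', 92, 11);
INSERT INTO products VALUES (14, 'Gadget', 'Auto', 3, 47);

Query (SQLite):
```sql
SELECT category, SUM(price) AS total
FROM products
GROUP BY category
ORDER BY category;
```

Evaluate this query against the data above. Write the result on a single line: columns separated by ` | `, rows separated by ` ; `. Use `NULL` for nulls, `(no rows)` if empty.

Auto | 420 ; Grocery | 221 ; Tools | 29

Partition products by category; compute SUM(price) within each group.
  Auto: ids {1, 2, 7, 9, 10, 11, 13, 14} → SUM(price)=420
  Grocery: ids {3, 5, 8, 12} → SUM(price)=221
  Tools: ids {4, 6} → SUM(price)=29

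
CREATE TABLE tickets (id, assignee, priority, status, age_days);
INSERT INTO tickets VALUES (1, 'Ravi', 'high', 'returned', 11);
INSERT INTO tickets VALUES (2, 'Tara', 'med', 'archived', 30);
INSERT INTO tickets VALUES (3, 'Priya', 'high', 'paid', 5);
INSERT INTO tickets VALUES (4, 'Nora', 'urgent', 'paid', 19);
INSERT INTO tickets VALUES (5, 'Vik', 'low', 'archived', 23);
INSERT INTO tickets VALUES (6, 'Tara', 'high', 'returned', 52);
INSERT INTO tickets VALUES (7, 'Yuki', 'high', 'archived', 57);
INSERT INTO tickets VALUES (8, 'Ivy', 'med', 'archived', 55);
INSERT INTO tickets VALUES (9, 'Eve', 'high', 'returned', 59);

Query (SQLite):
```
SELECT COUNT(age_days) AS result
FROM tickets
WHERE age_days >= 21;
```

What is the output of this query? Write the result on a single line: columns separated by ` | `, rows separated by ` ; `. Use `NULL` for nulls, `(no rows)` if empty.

6

Rows where age_days >= 21 → age_days values: [30, 23, 52, 57, 55, 59].
COUNT(age_days) counts non-NULL values → 6.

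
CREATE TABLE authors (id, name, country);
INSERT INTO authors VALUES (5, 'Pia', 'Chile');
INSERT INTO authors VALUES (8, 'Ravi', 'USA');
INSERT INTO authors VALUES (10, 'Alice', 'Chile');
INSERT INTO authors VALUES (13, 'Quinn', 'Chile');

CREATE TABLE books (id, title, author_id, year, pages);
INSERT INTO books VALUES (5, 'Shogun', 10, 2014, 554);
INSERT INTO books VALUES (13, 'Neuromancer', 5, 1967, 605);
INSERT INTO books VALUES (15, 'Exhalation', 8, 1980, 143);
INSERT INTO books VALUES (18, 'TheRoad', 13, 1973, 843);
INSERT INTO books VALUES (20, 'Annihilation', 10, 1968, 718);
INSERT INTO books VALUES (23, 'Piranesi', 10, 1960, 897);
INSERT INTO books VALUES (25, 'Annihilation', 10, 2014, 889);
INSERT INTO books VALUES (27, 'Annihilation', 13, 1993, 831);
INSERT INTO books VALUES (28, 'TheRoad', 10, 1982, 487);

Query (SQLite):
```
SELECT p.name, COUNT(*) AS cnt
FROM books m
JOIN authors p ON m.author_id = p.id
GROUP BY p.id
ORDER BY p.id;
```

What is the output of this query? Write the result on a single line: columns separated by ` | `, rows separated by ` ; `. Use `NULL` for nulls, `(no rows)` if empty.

Join each books row to its authors via author_id.
Group joined rows by authors.id; compute COUNT(*) per group.
  5: ids {13} → COUNT(*)=1
  8: ids {15} → COUNT(*)=1
  10: ids {5, 20, 23, 25, 28} → COUNT(*)=5
  13: ids {18, 27} → COUNT(*)=2

Pia | 1 ; Ravi | 1 ; Alice | 5 ; Quinn | 2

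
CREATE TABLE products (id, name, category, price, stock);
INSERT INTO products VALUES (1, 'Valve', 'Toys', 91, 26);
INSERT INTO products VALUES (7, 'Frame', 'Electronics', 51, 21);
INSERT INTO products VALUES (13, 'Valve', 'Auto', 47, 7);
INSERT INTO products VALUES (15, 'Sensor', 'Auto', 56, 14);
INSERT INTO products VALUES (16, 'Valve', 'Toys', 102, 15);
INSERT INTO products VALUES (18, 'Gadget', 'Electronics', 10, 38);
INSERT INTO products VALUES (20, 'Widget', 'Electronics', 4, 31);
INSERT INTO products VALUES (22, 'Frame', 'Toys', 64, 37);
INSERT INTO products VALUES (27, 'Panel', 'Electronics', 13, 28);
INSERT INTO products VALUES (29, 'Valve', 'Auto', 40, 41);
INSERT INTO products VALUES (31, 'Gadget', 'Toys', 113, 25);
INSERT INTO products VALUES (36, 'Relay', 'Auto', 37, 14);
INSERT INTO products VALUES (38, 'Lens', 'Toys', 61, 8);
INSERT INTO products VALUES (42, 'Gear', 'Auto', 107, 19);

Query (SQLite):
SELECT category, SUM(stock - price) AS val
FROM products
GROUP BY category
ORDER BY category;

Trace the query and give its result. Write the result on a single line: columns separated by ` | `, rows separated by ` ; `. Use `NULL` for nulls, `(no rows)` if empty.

For each row compute stock - price.
Group by category; take SUM of the expression per group.
  Auto: ids {13, 15, 29, 36, 42} → SUM(stock - price)=-192
  Electronics: ids {7, 18, 20, 27} → SUM(stock - price)=40
  Toys: ids {1, 16, 22, 31, 38} → SUM(stock - price)=-320

Auto | -192 ; Electronics | 40 ; Toys | -320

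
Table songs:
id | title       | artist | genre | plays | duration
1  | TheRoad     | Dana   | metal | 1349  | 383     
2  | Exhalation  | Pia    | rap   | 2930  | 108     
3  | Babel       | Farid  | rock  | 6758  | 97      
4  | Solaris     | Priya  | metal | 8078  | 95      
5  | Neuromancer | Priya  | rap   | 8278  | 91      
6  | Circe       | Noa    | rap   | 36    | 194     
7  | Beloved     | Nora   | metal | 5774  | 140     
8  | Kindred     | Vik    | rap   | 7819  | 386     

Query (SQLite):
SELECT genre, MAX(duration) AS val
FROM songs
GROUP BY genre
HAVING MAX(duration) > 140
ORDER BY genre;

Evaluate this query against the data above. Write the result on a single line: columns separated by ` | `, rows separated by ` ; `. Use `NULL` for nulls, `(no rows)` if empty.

metal | 383 ; rap | 386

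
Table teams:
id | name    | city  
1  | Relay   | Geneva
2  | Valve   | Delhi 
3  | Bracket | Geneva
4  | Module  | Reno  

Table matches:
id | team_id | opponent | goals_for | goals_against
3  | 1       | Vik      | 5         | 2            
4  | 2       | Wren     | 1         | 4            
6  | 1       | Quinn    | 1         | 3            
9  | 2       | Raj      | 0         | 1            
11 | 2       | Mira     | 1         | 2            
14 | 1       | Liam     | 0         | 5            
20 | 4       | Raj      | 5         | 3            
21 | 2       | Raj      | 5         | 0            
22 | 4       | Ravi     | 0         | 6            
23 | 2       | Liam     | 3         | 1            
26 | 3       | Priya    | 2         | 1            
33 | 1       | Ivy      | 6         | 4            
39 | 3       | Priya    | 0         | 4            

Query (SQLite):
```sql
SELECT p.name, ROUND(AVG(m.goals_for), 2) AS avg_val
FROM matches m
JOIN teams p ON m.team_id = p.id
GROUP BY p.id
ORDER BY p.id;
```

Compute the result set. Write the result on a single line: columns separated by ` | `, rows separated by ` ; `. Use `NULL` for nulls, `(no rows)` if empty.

Relay | 3 ; Valve | 2 ; Bracket | 1 ; Module | 2.5

Join each matches row to its teams via team_id.
Group joined rows by teams.id; compute ROUND(AVG(m.goals_for), 2) per group.
  1: ids {3, 6, 14, 33} → ROUND(AVG(m.goals_for), 2)=3
  2: ids {4, 9, 11, 21, 23} → ROUND(AVG(m.goals_for), 2)=2
  3: ids {26, 39} → ROUND(AVG(m.goals_for), 2)=1
  4: ids {20, 22} → ROUND(AVG(m.goals_for), 2)=2.5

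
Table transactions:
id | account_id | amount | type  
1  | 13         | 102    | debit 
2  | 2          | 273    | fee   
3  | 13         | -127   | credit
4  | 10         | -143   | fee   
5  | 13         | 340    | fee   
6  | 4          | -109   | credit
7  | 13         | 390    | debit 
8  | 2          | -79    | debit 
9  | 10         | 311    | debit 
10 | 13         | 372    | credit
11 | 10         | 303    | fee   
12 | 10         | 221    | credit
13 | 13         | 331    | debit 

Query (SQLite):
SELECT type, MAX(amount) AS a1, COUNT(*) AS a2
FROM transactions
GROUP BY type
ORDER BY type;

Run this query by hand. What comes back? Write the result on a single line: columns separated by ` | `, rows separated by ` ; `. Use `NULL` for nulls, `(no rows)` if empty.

credit | 372 | 4 ; debit | 390 | 5 ; fee | 340 | 4

Group transactions by type.
Per group compute: MAX(amount), COUNT(*).
  credit: ids {3, 6, 10, 12} → MAX(amount)=372, COUNT(*)=4
  debit: ids {1, 7, 8, 9, 13} → MAX(amount)=390, COUNT(*)=5
  fee: ids {2, 4, 5, 11} → MAX(amount)=340, COUNT(*)=4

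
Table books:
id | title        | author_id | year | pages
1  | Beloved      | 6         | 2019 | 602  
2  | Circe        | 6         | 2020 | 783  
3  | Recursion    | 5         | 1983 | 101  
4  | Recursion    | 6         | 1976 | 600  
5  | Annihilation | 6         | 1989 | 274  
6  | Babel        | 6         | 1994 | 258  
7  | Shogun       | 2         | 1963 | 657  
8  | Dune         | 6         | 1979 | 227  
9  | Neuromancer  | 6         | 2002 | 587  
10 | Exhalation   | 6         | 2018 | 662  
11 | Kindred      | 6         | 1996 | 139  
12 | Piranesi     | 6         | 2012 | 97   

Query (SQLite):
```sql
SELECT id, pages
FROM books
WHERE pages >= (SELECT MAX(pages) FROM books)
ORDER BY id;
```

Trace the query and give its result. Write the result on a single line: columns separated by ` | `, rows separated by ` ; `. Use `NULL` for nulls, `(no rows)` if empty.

2 | 783

Scalar subquery: MAX(pages) over all books rows = 783.
Keep rows where pages >= that value.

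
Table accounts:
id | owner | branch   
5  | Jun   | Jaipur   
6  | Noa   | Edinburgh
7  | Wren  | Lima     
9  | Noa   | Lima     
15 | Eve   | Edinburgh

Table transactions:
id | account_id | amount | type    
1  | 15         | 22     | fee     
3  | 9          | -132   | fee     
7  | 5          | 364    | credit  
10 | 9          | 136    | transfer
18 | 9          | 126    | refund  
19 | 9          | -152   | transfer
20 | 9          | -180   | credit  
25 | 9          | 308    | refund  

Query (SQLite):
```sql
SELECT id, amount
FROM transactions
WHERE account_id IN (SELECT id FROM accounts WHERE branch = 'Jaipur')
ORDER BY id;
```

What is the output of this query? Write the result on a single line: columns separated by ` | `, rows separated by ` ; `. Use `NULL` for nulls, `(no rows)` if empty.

Inner query: accounts.id where branch = 'Jaipur'.
Outer: keep transactions rows whose account_id is in that set.
Inner query → {5}

7 | 364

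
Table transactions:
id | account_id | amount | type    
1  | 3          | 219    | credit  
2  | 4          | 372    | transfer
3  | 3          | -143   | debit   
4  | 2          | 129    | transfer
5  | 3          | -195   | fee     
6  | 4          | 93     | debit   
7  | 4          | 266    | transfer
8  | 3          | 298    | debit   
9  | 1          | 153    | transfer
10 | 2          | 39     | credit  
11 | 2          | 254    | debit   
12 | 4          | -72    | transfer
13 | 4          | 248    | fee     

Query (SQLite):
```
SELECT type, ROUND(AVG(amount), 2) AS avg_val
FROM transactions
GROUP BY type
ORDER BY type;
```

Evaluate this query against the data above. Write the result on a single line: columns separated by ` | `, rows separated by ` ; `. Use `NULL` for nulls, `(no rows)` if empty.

Partition transactions by type; compute ROUND(AVG(amount), 2) within each group.
  credit: ids {1, 10} → ROUND(AVG(amount), 2)=129
  debit: ids {3, 6, 8, 11} → ROUND(AVG(amount), 2)=125.5
  fee: ids {5, 13} → ROUND(AVG(amount), 2)=26.5
  transfer: ids {2, 4, 7, 9, 12} → ROUND(AVG(amount), 2)=169.6

credit | 129 ; debit | 125.5 ; fee | 26.5 ; transfer | 169.6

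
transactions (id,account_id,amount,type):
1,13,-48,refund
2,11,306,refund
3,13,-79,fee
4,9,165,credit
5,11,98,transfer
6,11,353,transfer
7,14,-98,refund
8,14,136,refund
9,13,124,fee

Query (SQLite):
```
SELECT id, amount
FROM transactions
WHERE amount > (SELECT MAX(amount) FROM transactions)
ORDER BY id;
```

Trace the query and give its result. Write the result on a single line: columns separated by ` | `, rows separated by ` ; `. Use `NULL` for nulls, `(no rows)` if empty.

(no rows)

Scalar subquery: MAX(amount) over all transactions rows = 353.
Keep rows where amount > that value.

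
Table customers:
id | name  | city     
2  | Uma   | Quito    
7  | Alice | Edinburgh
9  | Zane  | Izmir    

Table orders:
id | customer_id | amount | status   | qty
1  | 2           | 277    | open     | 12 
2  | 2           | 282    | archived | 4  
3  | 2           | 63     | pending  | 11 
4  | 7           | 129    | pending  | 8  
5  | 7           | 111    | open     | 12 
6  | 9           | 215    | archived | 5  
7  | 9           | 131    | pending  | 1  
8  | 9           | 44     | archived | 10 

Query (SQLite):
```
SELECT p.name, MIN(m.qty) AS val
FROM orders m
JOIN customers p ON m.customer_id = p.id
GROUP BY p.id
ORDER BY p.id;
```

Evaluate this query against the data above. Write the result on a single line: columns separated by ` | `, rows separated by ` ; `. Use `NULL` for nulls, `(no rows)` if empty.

Uma | 4 ; Alice | 8 ; Zane | 1

Join each orders row to its customers via customer_id.
Group joined rows by customers.id; compute MIN(m.qty) per group.
  2: ids {1, 2, 3} → MIN(m.qty)=4
  7: ids {4, 5} → MIN(m.qty)=8
  9: ids {6, 7, 8} → MIN(m.qty)=1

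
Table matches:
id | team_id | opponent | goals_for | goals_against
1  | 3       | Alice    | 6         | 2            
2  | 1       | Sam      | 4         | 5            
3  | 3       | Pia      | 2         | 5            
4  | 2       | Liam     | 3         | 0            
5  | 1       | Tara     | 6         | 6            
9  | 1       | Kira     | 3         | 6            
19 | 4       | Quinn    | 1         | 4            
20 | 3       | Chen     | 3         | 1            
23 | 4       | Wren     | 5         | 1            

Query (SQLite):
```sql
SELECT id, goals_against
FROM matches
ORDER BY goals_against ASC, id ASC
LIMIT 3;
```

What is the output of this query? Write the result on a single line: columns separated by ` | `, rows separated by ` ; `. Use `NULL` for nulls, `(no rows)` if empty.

4 | 0 ; 20 | 1 ; 23 | 1

Sort by goals_against asc, tiebreak id asc: (0, id=4), (1, id=20), (1, id=23), (2, id=1), (4, id=19), (5, id=2) …. Take first 3.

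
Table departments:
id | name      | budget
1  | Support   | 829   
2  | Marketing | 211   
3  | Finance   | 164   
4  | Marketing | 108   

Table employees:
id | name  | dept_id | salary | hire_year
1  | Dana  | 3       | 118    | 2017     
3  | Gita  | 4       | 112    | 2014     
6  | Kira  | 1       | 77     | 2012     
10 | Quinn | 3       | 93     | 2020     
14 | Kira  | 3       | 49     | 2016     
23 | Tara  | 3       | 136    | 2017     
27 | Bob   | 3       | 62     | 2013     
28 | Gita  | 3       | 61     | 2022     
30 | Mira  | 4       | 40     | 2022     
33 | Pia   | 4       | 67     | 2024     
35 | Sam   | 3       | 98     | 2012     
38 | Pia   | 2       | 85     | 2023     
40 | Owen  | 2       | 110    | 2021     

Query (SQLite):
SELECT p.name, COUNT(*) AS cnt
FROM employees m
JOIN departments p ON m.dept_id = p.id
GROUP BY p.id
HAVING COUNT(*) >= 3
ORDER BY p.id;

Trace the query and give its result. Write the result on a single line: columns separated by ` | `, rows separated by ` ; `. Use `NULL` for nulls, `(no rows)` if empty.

Finance | 7 ; Marketing | 3

Join each employees row to its departments via dept_id.
Group joined rows by departments.id; compute COUNT(*) per group.
HAVING: keep groups with count ≥ 3.
  1: ids {6} → COUNT(*)=1
  2: ids {38, 40} → COUNT(*)=2
  3: ids {1, 10, 14, 23, 27, 28, 35} → COUNT(*)=7
  4: ids {3, 30, 33} → COUNT(*)=3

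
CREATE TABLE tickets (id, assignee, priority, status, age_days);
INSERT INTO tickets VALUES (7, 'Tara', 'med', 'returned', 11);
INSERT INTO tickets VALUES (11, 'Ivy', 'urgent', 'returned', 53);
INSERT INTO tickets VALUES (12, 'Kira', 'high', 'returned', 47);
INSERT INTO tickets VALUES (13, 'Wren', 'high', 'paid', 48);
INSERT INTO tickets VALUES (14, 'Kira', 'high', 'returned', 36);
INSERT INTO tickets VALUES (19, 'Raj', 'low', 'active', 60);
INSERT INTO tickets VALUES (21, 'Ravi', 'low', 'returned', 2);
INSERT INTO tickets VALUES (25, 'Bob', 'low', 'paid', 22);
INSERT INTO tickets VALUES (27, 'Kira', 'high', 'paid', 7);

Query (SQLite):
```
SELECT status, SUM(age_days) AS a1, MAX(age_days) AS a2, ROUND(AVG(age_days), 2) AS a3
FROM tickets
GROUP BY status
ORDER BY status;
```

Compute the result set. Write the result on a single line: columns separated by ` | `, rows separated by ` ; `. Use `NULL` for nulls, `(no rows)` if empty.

Group tickets by status.
Per group compute: SUM(age_days), MAX(age_days), ROUND(AVG(age_days), 2).
  active: ids {19} → SUM(age_days)=60, MAX(age_days)=60, ROUND(AVG(age_days), 2)=60
  paid: ids {13, 25, 27} → SUM(age_days)=77, MAX(age_days)=48, ROUND(AVG(age_days), 2)=25.67
  returned: ids {7, 11, 12, 14, 21} → SUM(age_days)=149, MAX(age_days)=53, ROUND(AVG(age_days), 2)=29.8

active | 60 | 60 | 60 ; paid | 77 | 48 | 25.67 ; returned | 149 | 53 | 29.8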